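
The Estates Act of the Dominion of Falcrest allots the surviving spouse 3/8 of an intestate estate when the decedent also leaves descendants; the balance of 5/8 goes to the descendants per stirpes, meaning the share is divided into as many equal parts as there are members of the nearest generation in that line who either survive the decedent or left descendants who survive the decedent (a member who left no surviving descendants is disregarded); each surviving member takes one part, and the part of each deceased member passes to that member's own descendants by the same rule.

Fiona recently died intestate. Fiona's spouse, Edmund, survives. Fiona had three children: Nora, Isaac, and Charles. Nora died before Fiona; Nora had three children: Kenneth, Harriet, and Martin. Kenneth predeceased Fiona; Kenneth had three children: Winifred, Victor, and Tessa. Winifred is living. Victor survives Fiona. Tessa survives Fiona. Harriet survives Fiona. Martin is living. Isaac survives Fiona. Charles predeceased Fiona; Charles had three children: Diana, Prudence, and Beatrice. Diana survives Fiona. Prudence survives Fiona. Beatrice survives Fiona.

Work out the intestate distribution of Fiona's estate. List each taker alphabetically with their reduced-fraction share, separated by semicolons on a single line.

Edmund, as surviving spouse, takes 3/8.
The remaining 5/8 passes to Fiona's descendants per stirpes.
The 5/8 is divided into 3 equal shares of 5/24 among Nora, Isaac, Charles.
Nora predeceased; the 5/24 allotted to Nora's branch passes to Nora's issue by representation.
The 5/24 is divided into 3 equal shares of 5/72 among Kenneth, Harriet, Martin.
Kenneth predeceased; the 5/72 allotted to Kenneth's branch passes to Kenneth's issue by representation.
The 5/72 is divided into 3 equal shares of 5/216 among Winifred, Victor, Tessa.
Winifred is living and takes 5/216.
Victor is living and takes 5/216.
Tessa is living and takes 5/216.
Harriet is living and takes 5/72.
Martin is living and takes 5/72.
Isaac is living and takes 5/24.
Charles predeceased; the 5/24 allotted to Charles's branch passes to Charles's issue by representation.
The 5/24 is divided into 3 equal shares of 5/72 among Diana, Prudence, Beatrice.
Diana is living and takes 5/72.
Prudence is living and takes 5/72.
Beatrice is living and takes 5/72.

Beatrice 5/72; Diana 5/72; Edmund 3/8; Harriet 5/72; Isaac 5/24; Martin 5/72; Prudence 5/72; Tessa 5/216; Victor 5/216; Winifred 5/216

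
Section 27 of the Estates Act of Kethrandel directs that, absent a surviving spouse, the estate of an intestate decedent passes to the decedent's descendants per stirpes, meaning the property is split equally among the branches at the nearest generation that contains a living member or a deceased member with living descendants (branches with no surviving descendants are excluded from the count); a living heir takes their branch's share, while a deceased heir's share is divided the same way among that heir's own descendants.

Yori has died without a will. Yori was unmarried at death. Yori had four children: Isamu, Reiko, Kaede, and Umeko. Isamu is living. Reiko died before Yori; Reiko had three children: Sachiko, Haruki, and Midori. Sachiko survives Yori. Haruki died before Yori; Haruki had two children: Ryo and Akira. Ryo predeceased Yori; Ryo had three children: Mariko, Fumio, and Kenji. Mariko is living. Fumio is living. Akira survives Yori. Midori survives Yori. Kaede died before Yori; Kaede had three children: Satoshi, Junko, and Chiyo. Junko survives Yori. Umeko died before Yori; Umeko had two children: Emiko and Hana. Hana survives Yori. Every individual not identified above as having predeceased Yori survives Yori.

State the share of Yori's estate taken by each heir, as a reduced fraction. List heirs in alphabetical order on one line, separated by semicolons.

Akira 1/24; Chiyo 1/12; Emiko 1/8; Fumio 1/72; Hana 1/8; Isamu 1/4; Junko 1/12; Kenji 1/72; Mariko 1/72; Midori 1/12; Sachiko 1/12; Satoshi 1/12

There is no surviving spouse, so the entire estate passes to Yori's descendants per stirpes.
The estate is divided into 4 equal shares of 1/4 among Isamu, Reiko, Kaede, Umeko.
Isamu is living and takes 1/4.
Reiko predeceased; the 1/4 allotted to Reiko's branch passes to Reiko's issue by representation.
The 1/4 is divided into 3 equal shares of 1/12 among Sachiko, Haruki, Midori.
Sachiko is living and takes 1/12.
Haruki predeceased; the 1/12 allotted to Haruki's branch passes to Haruki's issue by representation.
The 1/12 is divided into 2 equal shares of 1/24 among Ryo, Akira.
Ryo predeceased; the 1/24 allotted to Ryo's branch passes to Ryo's issue by representation.
The 1/24 is divided into 3 equal shares of 1/72 among Mariko, Fumio, Kenji.
Mariko is living and takes 1/72.
Fumio is living and takes 1/72.
Kenji is living and takes 1/72.
Akira is living and takes 1/24.
Midori is living and takes 1/12.
Kaede predeceased; the 1/4 allotted to Kaede's branch passes to Kaede's issue by representation.
The 1/4 is divided into 3 equal shares of 1/12 among Satoshi, Junko, Chiyo.
Satoshi is living and takes 1/12.
Junko is living and takes 1/12.
Chiyo is living and takes 1/12.
Umeko predeceased; the 1/4 allotted to Umeko's branch passes to Umeko's issue by representation.
The 1/4 is divided into 2 equal shares of 1/8 among Emiko, Hana.
Emiko is living and takes 1/8.
Hana is living and takes 1/8.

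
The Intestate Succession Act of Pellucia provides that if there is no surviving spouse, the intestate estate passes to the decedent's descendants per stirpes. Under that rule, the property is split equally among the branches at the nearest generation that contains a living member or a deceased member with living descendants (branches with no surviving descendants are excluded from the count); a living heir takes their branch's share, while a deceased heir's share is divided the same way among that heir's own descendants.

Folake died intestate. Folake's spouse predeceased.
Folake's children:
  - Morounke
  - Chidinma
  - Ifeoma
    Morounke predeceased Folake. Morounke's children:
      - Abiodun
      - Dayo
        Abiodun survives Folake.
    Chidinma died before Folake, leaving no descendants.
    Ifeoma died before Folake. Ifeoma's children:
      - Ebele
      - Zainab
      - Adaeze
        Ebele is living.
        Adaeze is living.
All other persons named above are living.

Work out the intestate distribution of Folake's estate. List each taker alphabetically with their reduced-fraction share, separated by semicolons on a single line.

Abiodun 1/4; Adaeze 1/6; Dayo 1/4; Ebele 1/6; Zainab 1/6

There is no surviving spouse, so the entire estate passes to Folake's descendants per stirpes.
Chidinma left no surviving issue, so that branch lapses and is disregarded.
The estate is divided into 2 equal shares of 1/2 among Morounke, Ifeoma.
Morounke predeceased; the 1/2 allotted to Morounke's branch passes to Morounke's issue by representation.
The 1/2 is divided into 2 equal shares of 1/4 among Abiodun, Dayo.
Abiodun is living and takes 1/4.
Dayo is living and takes 1/4.
Ifeoma predeceased; the 1/2 allotted to Ifeoma's branch passes to Ifeoma's issue by representation.
The 1/2 is divided into 3 equal shares of 1/6 among Ebele, Zainab, Adaeze.
Ebele is living and takes 1/6.
Zainab is living and takes 1/6.
Adaeze is living and takes 1/6.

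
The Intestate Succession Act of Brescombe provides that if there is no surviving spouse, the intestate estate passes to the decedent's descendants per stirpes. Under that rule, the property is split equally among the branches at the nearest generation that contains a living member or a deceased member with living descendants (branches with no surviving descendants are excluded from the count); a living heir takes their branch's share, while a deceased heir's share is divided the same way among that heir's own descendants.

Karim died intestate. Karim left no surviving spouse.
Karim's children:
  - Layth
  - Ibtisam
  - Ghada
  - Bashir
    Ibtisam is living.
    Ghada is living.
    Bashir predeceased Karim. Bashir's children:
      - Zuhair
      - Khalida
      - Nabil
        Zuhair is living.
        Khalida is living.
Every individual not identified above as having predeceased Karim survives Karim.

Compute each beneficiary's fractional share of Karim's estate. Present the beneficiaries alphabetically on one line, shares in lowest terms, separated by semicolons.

There is no surviving spouse, so the entire estate passes to Karim's descendants per stirpes.
The estate is divided into 4 equal shares of 1/4 among Layth, Ibtisam, Ghada, Bashir.
Layth is living and takes 1/4.
Ibtisam is living and takes 1/4.
Ghada is living and takes 1/4.
Bashir predeceased; the 1/4 allotted to Bashir's branch passes to Bashir's issue by representation.
The 1/4 is divided into 3 equal shares of 1/12 among Zuhair, Khalida, Nabil.
Zuhair is living and takes 1/12.
Khalida is living and takes 1/12.
Nabil is living and takes 1/12.

Ghada 1/4; Ibtisam 1/4; Khalida 1/12; Layth 1/4; Nabil 1/12; Zuhair 1/12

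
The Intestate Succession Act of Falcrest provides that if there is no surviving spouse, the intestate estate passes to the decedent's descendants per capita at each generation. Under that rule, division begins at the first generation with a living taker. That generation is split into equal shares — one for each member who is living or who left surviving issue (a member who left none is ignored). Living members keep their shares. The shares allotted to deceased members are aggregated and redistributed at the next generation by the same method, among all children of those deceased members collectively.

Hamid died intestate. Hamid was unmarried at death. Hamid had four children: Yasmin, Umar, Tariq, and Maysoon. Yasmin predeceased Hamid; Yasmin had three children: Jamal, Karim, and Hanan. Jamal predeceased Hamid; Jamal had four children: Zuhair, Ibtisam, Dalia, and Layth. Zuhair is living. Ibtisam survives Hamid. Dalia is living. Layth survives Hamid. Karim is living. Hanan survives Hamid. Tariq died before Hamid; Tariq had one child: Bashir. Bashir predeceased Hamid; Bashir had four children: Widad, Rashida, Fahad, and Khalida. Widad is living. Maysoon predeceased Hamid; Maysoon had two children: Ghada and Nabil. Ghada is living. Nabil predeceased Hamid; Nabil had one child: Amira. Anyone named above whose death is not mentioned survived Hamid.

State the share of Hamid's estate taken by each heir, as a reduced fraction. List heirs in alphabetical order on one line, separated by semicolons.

Amira 1/24; Dalia 1/24; Fahad 1/24; Ghada 1/8; Hanan 1/8; Ibtisam 1/24; Karim 1/8; Khalida 1/24; Layth 1/24; Rashida 1/24; Umar 1/4; Widad 1/24; Zuhair 1/24

There is no surviving spouse, so the entire estate passes to Hamid's descendants per capita at each generation.
At generation 1 (Yasmin, Umar, Tariq, Maysoon) there are 4 shares of (1)/4 = 1/4 each.
Living: Umar — each takes 1/4.
Deceased: Yasmin, Tariq, and Maysoon. Their combined 3/4 is pooled and carried to generation 2.
At generation 2 (Jamal, Karim, Hanan, Bashir, Ghada, Nabil) there are 6 shares of (3/4)/6 = 1/8 each.
Living: Karim, Hanan, and Ghada — each takes 1/8.
Deceased: Jamal, Bashir, and Nabil. Their combined 3/8 is pooled and carried to generation 3.
At generation 3 (Zuhair, Ibtisam, Dalia, Layth, Widad, Rashida, Fahad, Khalida, Amira) there are 9 shares of (3/8)/9 = 1/24 each.
Living: Zuhair, Ibtisam, Dalia, Layth, Widad, Rashida, Fahad, Khalida, and Amira — each takes 1/24.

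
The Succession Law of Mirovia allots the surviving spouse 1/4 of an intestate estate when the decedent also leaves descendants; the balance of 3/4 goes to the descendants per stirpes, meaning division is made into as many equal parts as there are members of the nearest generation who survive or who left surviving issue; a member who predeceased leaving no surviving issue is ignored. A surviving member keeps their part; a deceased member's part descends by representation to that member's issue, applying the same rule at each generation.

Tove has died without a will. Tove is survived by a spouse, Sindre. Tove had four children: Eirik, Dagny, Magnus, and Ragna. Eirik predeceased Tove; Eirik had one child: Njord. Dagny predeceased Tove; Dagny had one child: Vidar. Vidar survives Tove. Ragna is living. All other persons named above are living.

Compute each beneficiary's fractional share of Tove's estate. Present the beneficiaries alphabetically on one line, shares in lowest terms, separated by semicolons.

Magnus 3/16; Njord 3/16; Ragna 3/16; Sindre 1/4; Vidar 3/16

Sindre, as surviving spouse, takes 1/4.
The remaining 3/4 passes to Tove's descendants per stirpes.
The 3/4 is divided into 4 equal shares of 3/16 among Eirik, Dagny, Magnus, Ragna.
Eirik predeceased; the 3/16 allotted to Eirik's branch passes to Eirik's issue by representation.
Njord is the sole taker at this level and receives the full 3/16.
Dagny predeceased; the 3/16 allotted to Dagny's branch passes to Dagny's issue by representation.
Vidar is the sole taker at this level and receives the full 3/16.
Magnus is living and takes 3/16.
Ragna is living and takes 3/16.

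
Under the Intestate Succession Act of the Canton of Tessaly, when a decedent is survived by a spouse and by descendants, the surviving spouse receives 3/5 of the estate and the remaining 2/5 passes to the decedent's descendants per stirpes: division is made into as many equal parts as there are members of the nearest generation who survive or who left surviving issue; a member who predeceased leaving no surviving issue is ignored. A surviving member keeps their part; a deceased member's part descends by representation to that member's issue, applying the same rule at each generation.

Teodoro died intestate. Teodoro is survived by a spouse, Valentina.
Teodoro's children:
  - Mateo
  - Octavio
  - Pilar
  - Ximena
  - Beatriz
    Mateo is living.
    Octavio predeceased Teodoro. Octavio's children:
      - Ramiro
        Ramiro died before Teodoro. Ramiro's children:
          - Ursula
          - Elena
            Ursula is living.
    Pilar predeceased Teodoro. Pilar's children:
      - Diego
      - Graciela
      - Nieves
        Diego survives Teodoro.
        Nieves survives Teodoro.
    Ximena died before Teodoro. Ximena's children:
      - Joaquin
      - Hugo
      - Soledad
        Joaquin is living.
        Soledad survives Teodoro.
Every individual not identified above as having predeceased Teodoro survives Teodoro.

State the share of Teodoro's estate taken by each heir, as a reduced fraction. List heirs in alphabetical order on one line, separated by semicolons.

Valentina, as surviving spouse, takes 3/5.
The remaining 2/5 passes to Teodoro's descendants per stirpes.
The 2/5 is divided into 5 equal shares of 2/25 among Mateo, Octavio, Pilar, Ximena, Beatriz.
Mateo is living and takes 2/25.
Octavio predeceased; the 2/25 allotted to Octavio's branch passes to Octavio's issue by representation.
Ramiro's line is the sole branch at this level, so the full 2/25 passes to Ramiro's issue by representation.
The 2/25 is divided into 2 equal shares of 1/25 among Ursula, Elena.
Ursula is living and takes 1/25.
Elena is living and takes 1/25.
Pilar predeceased; the 2/25 allotted to Pilar's branch passes to Pilar's issue by representation.
The 2/25 is divided into 3 equal shares of 2/75 among Diego, Graciela, Nieves.
Diego is living and takes 2/75.
Graciela is living and takes 2/75.
Nieves is living and takes 2/75.
Ximena predeceased; the 2/25 allotted to Ximena's branch passes to Ximena's issue by representation.
The 2/25 is divided into 3 equal shares of 2/75 among Joaquin, Hugo, Soledad.
Joaquin is living and takes 2/75.
Hugo is living and takes 2/75.
Soledad is living and takes 2/75.
Beatriz is living and takes 2/25.

Beatriz 2/25; Diego 2/75; Elena 1/25; Graciela 2/75; Hugo 2/75; Joaquin 2/75; Mateo 2/25; Nieves 2/75; Soledad 2/75; Ursula 1/25; Valentina 3/5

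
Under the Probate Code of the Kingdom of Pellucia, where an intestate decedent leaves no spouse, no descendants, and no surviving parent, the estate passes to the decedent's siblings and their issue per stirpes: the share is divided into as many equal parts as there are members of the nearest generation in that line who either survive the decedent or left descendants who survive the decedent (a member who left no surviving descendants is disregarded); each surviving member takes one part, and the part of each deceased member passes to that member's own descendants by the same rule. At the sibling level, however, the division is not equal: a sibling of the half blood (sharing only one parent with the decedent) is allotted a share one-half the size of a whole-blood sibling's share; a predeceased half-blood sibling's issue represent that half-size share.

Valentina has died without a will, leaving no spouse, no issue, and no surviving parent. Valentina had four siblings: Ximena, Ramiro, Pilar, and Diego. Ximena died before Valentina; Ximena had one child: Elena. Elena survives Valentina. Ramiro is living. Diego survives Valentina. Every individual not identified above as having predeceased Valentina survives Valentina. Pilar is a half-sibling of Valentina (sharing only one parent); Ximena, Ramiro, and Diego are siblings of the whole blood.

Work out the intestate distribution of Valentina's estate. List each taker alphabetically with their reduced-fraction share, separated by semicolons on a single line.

Diego 2/7; Elena 2/7; Pilar 1/7; Ramiro 2/7

No spouse, descendants, or parent survives, so the estate passes to Valentina's siblings per stirpes.
Half-blood siblings count for one-half the weight of whole-blood siblings at the initial division.
Dividing 1 in proportion to weights (total weight 7/2): Ximena (weight 1) → 2/7; Ramiro (weight 1) → 2/7; Pilar (weight 1/2) → 1/7; Diego (weight 1) → 2/7.
Ximena predeceased; the 2/7 allotted to Ximena's branch passes to Ximena's issue by representation.
Elena is the sole taker at this level and receives the full 2/7.
Ramiro is living and takes 2/7.
Pilar is living and takes 1/7.
Diego is living and takes 2/7.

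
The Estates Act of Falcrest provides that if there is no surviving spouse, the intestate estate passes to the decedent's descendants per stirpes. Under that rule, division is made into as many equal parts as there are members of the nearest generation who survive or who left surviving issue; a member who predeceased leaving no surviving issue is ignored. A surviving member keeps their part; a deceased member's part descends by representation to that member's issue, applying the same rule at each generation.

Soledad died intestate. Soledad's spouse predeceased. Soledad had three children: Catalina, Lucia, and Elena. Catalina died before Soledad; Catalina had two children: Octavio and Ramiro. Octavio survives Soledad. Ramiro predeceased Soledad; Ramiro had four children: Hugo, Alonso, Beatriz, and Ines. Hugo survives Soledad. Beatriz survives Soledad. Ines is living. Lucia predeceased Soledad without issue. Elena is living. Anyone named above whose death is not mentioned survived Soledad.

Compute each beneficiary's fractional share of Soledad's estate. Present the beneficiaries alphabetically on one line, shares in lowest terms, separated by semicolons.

There is no surviving spouse, so the entire estate passes to Soledad's descendants per stirpes.
Lucia left no surviving issue, so that branch lapses and is disregarded.
The estate is divided into 2 equal shares of 1/2 among Catalina, Elena.
Catalina predeceased; the 1/2 allotted to Catalina's branch passes to Catalina's issue by representation.
The 1/2 is divided into 2 equal shares of 1/4 among Octavio, Ramiro.
Octavio is living and takes 1/4.
Ramiro predeceased; the 1/4 allotted to Ramiro's branch passes to Ramiro's issue by representation.
The 1/4 is divided into 4 equal shares of 1/16 among Hugo, Alonso, Beatriz, Ines.
Hugo is living and takes 1/16.
Alonso is living and takes 1/16.
Beatriz is living and takes 1/16.
Ines is living and takes 1/16.
Elena is living and takes 1/2.

Alonso 1/16; Beatriz 1/16; Elena 1/2; Hugo 1/16; Ines 1/16; Octavio 1/4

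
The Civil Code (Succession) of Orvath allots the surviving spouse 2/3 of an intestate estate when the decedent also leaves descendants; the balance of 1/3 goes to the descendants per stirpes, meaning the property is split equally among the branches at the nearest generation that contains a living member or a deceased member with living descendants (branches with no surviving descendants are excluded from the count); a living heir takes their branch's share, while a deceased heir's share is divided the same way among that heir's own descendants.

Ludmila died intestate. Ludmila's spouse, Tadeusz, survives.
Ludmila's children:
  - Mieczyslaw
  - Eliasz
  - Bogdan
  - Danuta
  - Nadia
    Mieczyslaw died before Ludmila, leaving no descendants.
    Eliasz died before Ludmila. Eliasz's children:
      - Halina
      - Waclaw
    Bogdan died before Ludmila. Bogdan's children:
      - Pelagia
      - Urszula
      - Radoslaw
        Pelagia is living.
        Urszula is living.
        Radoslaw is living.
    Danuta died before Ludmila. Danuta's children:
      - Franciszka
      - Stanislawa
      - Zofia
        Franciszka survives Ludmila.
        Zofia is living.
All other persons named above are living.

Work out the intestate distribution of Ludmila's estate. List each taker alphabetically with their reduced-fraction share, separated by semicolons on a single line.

Franciszka 1/36; Halina 1/24; Nadia 1/12; Pelagia 1/36; Radoslaw 1/36; Stanislawa 1/36; Tadeusz 2/3; Urszula 1/36; Waclaw 1/24; Zofia 1/36

Tadeusz, as surviving spouse, takes 2/3.
The remaining 1/3 passes to Ludmila's descendants per stirpes.
Mieczyslaw left no surviving issue, so that branch lapses and is disregarded.
The 1/3 is divided into 4 equal shares of 1/12 among Eliasz, Bogdan, Danuta, Nadia.
Eliasz predeceased; the 1/12 allotted to Eliasz's branch passes to Eliasz's issue by representation.
The 1/12 is divided into 2 equal shares of 1/24 among Halina, Waclaw.
Halina is living and takes 1/24.
Waclaw is living and takes 1/24.
Bogdan predeceased; the 1/12 allotted to Bogdan's branch passes to Bogdan's issue by representation.
The 1/12 is divided into 3 equal shares of 1/36 among Pelagia, Urszula, Radoslaw.
Pelagia is living and takes 1/36.
Urszula is living and takes 1/36.
Radoslaw is living and takes 1/36.
Danuta predeceased; the 1/12 allotted to Danuta's branch passes to Danuta's issue by representation.
The 1/12 is divided into 3 equal shares of 1/36 among Franciszka, Stanislawa, Zofia.
Franciszka is living and takes 1/36.
Stanislawa is living and takes 1/36.
Zofia is living and takes 1/36.
Nadia is living and takes 1/12.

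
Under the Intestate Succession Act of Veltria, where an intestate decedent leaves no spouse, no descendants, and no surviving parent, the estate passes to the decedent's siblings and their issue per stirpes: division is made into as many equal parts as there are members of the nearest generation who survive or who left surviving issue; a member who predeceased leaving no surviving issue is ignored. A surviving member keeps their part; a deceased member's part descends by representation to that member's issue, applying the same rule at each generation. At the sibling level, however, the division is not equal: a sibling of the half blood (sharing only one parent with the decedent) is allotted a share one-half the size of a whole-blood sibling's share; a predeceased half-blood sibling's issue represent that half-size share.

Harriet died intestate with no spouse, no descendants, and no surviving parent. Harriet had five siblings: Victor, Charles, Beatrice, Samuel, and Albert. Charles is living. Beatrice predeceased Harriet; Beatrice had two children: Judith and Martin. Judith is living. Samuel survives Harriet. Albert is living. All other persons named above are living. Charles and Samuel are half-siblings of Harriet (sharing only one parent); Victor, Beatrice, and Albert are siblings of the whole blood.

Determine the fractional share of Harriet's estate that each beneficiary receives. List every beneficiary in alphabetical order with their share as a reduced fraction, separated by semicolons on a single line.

Albert 1/4; Charles 1/8; Judith 1/8; Martin 1/8; Samuel 1/8; Victor 1/4

No spouse, descendants, or parent survives, so the estate passes to Harriet's siblings per stirpes.
Half-blood siblings count for one-half the weight of whole-blood siblings at the initial division.
Dividing 1 in proportion to weights (total weight 4): Victor (weight 1) → 1/4; Charles (weight 1/2) → 1/8; Beatrice (weight 1) → 1/4; Samuel (weight 1/2) → 1/8; Albert (weight 1) → 1/4.
Victor is living and takes 1/4.
Charles is living and takes 1/8.
Beatrice predeceased; the 1/4 allotted to Beatrice's branch passes to Beatrice's issue by representation.
The 1/4 is divided into 2 equal shares of 1/8 among Judith, Martin.
Judith is living and takes 1/8.
Martin is living and takes 1/8.
Samuel is living and takes 1/8.
Albert is living and takes 1/4.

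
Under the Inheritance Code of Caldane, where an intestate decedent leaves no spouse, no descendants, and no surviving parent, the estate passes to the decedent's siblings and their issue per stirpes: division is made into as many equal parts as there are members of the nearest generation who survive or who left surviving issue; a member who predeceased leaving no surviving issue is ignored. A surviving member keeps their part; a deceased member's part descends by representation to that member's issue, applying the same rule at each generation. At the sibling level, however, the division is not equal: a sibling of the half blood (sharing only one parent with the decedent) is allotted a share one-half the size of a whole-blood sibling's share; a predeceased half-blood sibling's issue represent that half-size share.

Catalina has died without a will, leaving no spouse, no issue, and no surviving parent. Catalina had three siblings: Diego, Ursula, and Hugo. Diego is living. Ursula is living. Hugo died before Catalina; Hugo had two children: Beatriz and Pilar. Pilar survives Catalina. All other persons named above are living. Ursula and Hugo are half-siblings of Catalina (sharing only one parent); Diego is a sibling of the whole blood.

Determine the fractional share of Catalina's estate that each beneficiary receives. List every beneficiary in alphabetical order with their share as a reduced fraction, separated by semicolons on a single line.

No spouse, descendants, or parent survives, so the estate passes to Catalina's siblings per stirpes.
Half-blood siblings count for one-half the weight of whole-blood siblings at the initial division.
Dividing 1 in proportion to weights (total weight 2): Diego (weight 1) → 1/2; Ursula (weight 1/2) → 1/4; Hugo (weight 1/2) → 1/4.
Diego is living and takes 1/2.
Ursula is living and takes 1/4.
Hugo predeceased; the 1/4 allotted to Hugo's branch passes to Hugo's issue by representation.
The 1/4 is divided into 2 equal shares of 1/8 among Beatriz, Pilar.
Beatriz is living and takes 1/8.
Pilar is living and takes 1/8.

Beatriz 1/8; Diego 1/2; Pilar 1/8; Ursula 1/4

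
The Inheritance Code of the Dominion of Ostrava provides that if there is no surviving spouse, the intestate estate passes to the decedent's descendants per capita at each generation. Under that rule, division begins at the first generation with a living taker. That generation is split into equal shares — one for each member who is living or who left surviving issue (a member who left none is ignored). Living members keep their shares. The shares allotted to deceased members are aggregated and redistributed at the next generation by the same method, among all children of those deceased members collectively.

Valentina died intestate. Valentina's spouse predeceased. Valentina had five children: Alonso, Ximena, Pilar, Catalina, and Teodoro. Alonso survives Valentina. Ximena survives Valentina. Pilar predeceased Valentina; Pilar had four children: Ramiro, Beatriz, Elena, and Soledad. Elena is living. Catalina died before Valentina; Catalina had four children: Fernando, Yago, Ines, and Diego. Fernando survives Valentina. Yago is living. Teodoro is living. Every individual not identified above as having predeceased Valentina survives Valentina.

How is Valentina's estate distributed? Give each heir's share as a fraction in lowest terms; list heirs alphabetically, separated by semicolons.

Alonso 1/5; Beatriz 1/20; Diego 1/20; Elena 1/20; Fernando 1/20; Ines 1/20; Ramiro 1/20; Soledad 1/20; Teodoro 1/5; Ximena 1/5; Yago 1/20

There is no surviving spouse, so the entire estate passes to Valentina's descendants per capita at each generation.
At generation 1 (Alonso, Ximena, Pilar, Catalina, Teodoro) there are 5 shares of (1)/5 = 1/5 each.
Living: Alonso, Ximena, and Teodoro — each takes 1/5.
Deceased: Pilar and Catalina. Their combined 2/5 is pooled and carried to generation 2.
At generation 2 (Ramiro, Beatriz, Elena, Soledad, Fernando, Yago, Ines, Diego) there are 8 shares of (2/5)/8 = 1/20 each.
Living: Ramiro, Beatriz, Elena, Soledad, Fernando, Yago, Ines, and Diego — each takes 1/20.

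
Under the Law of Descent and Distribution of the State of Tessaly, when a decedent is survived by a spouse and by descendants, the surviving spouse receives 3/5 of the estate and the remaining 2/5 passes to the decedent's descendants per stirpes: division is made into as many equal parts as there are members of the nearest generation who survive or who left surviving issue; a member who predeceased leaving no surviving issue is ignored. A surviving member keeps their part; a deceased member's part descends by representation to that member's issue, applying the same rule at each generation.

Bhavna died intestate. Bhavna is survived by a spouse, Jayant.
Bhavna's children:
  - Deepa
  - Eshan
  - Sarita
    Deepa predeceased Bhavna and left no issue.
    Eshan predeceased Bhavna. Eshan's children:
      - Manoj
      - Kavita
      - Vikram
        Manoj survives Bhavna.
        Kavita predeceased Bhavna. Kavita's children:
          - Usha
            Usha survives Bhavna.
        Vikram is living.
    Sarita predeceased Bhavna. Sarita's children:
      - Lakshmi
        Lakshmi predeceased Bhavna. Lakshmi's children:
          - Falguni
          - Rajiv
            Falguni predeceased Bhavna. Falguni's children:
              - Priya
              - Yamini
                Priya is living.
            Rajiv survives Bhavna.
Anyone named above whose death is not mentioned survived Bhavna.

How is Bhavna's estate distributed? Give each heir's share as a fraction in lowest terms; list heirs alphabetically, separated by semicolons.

Jayant, as surviving spouse, takes 3/5.
The remaining 2/5 passes to Bhavna's descendants per stirpes.
Deepa left no surviving issue, so that branch lapses and is disregarded.
The 2/5 is divided into 2 equal shares of 1/5 among Eshan, Sarita.
Eshan predeceased; the 1/5 allotted to Eshan's branch passes to Eshan's issue by representation.
The 1/5 is divided into 3 equal shares of 1/15 among Manoj, Kavita, Vikram.
Manoj is living and takes 1/15.
Kavita predeceased; the 1/15 allotted to Kavita's branch passes to Kavita's issue by representation.
Usha is the sole taker at this level and receives the full 1/15.
Vikram is living and takes 1/15.
Sarita predeceased; the 1/5 allotted to Sarita's branch passes to Sarita's issue by representation.
Lakshmi's line is the sole branch at this level, so the full 1/5 passes to Lakshmi's issue by representation.
The 1/5 is divided into 2 equal shares of 1/10 among Falguni, Rajiv.
Falguni predeceased; the 1/10 allotted to Falguni's branch passes to Falguni's issue by representation.
The 1/10 is divided into 2 equal shares of 1/20 among Priya, Yamini.
Priya is living and takes 1/20.
Yamini is living and takes 1/20.
Rajiv is living and takes 1/10.

Jayant 3/5; Manoj 1/15; Priya 1/20; Rajiv 1/10; Usha 1/15; Vikram 1/15; Yamini 1/20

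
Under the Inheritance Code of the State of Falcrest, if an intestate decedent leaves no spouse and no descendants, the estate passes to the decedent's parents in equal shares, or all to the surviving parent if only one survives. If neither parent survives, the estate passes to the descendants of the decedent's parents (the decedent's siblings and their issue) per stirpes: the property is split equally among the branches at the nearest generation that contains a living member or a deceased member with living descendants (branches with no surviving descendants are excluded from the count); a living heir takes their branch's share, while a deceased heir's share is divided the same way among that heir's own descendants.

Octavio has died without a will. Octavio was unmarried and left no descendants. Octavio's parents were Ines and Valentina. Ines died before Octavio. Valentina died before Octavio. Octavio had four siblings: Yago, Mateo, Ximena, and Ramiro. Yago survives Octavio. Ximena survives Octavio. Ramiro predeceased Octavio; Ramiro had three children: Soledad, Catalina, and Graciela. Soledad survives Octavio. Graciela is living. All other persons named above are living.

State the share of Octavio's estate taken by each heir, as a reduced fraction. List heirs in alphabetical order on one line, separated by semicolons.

Neither parent survives and there are no descendants, so the estate passes to Octavio's siblings and their issue per stirpes.
The estate is divided into 4 equal shares of 1/4 among Yago, Mateo, Ximena, Ramiro.
Yago is living and takes 1/4.
Mateo is living and takes 1/4.
Ximena is living and takes 1/4.
Ramiro predeceased; the 1/4 allotted to Ramiro's branch passes to Ramiro's issue by representation.
The 1/4 is divided into 3 equal shares of 1/12 among Soledad, Catalina, Graciela.
Soledad is living and takes 1/12.
Catalina is living and takes 1/12.
Graciela is living and takes 1/12.

Catalina 1/12; Graciela 1/12; Mateo 1/4; Soledad 1/12; Ximena 1/4; Yago 1/4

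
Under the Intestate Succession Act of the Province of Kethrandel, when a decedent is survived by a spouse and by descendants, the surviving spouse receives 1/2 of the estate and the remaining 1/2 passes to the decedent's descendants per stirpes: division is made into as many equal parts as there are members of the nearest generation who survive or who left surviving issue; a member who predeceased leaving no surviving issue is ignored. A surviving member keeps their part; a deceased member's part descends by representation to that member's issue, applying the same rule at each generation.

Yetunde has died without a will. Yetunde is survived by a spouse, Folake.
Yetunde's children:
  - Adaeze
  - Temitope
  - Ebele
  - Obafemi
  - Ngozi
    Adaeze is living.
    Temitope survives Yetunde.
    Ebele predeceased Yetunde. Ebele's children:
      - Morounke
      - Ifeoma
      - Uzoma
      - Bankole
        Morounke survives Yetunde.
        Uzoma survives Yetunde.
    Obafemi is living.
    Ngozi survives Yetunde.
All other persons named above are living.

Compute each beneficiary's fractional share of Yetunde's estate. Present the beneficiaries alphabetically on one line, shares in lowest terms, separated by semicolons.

Adaeze 1/10; Bankole 1/40; Folake 1/2; Ifeoma 1/40; Morounke 1/40; Ngozi 1/10; Obafemi 1/10; Temitope 1/10; Uzoma 1/40

Folake, as surviving spouse, takes 1/2.
The remaining 1/2 passes to Yetunde's descendants per stirpes.
The 1/2 is divided into 5 equal shares of 1/10 among Adaeze, Temitope, Ebele, Obafemi, Ngozi.
Adaeze is living and takes 1/10.
Temitope is living and takes 1/10.
Ebele predeceased; the 1/10 allotted to Ebele's branch passes to Ebele's issue by representation.
The 1/10 is divided into 4 equal shares of 1/40 among Morounke, Ifeoma, Uzoma, Bankole.
Morounke is living and takes 1/40.
Ifeoma is living and takes 1/40.
Uzoma is living and takes 1/40.
Bankole is living and takes 1/40.
Obafemi is living and takes 1/10.
Ngozi is living and takes 1/10.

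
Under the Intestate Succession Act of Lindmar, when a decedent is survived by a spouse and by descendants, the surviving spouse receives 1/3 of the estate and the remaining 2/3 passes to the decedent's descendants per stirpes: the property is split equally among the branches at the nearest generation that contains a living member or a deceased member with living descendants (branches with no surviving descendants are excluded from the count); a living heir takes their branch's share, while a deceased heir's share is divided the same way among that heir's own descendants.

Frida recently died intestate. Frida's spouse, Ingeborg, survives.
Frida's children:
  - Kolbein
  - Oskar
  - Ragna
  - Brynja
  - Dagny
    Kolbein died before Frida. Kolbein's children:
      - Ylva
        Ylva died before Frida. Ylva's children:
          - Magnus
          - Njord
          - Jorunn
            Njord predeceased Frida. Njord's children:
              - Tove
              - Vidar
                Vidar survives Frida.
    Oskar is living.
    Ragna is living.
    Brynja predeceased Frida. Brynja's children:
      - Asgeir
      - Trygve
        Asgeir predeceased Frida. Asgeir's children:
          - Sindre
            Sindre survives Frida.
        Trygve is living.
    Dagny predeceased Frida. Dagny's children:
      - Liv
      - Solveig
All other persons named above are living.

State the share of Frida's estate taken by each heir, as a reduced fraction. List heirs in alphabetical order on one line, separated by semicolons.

Ingeborg, as surviving spouse, takes 1/3.
The remaining 2/3 passes to Frida's descendants per stirpes.
The 2/3 is divided into 5 equal shares of 2/15 among Kolbein, Oskar, Ragna, Brynja, Dagny.
Kolbein predeceased; the 2/15 allotted to Kolbein's branch passes to Kolbein's issue by representation.
Ylva's line is the sole branch at this level, so the full 2/15 passes to Ylva's issue by representation.
The 2/15 is divided into 3 equal shares of 2/45 among Magnus, Njord, Jorunn.
Magnus is living and takes 2/45.
Njord predeceased; the 2/45 allotted to Njord's branch passes to Njord's issue by representation.
The 2/45 is divided into 2 equal shares of 1/45 among Tove, Vidar.
Tove is living and takes 1/45.
Vidar is living and takes 1/45.
Jorunn is living and takes 2/45.
Oskar is living and takes 2/15.
Ragna is living and takes 2/15.
Brynja predeceased; the 2/15 allotted to Brynja's branch passes to Brynja's issue by representation.
The 2/15 is divided into 2 equal shares of 1/15 among Asgeir, Trygve.
Asgeir predeceased; the 1/15 allotted to Asgeir's branch passes to Asgeir's issue by representation.
Sindre is the sole taker at this level and receives the full 1/15.
Trygve is living and takes 1/15.
Dagny predeceased; the 2/15 allotted to Dagny's branch passes to Dagny's issue by representation.
The 2/15 is divided into 2 equal shares of 1/15 among Liv, Solveig.
Liv is living and takes 1/15.
Solveig is living and takes 1/15.

Ingeborg 1/3; Jorunn 2/45; Liv 1/15; Magnus 2/45; Oskar 2/15; Ragna 2/15; Sindre 1/15; Solveig 1/15; Tove 1/45; Trygve 1/15; Vidar 1/45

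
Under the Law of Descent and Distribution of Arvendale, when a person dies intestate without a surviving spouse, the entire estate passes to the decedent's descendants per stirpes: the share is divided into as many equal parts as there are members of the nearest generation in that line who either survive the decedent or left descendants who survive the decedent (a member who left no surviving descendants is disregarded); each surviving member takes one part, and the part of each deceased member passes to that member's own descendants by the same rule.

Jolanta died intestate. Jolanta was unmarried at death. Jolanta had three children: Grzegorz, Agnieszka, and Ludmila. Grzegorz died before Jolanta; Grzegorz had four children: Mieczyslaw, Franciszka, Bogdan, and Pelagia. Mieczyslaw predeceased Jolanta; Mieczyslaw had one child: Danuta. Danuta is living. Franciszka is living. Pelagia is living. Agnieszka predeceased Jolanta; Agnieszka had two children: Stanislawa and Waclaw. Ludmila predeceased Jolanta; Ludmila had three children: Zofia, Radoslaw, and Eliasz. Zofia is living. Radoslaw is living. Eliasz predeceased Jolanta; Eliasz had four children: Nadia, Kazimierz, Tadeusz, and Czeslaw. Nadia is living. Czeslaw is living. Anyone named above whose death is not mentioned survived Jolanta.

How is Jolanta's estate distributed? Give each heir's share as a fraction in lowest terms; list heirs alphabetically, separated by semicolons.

Bogdan 1/12; Czeslaw 1/36; Danuta 1/12; Franciszka 1/12; Kazimierz 1/36; Nadia 1/36; Pelagia 1/12; Radoslaw 1/9; Stanislawa 1/6; Tadeusz 1/36; Waclaw 1/6; Zofia 1/9

There is no surviving spouse, so the entire estate passes to Jolanta's descendants per stirpes.
The estate is divided into 3 equal shares of 1/3 among Grzegorz, Agnieszka, Ludmila.
Grzegorz predeceased; the 1/3 allotted to Grzegorz's branch passes to Grzegorz's issue by representation.
The 1/3 is divided into 4 equal shares of 1/12 among Mieczyslaw, Franciszka, Bogdan, Pelagia.
Mieczyslaw predeceased; the 1/12 allotted to Mieczyslaw's branch passes to Mieczyslaw's issue by representation.
Danuta is the sole taker at this level and receives the full 1/12.
Franciszka is living and takes 1/12.
Bogdan is living and takes 1/12.
Pelagia is living and takes 1/12.
Agnieszka predeceased; the 1/3 allotted to Agnieszka's branch passes to Agnieszka's issue by representation.
The 1/3 is divided into 2 equal shares of 1/6 among Stanislawa, Waclaw.
Stanislawa is living and takes 1/6.
Waclaw is living and takes 1/6.
Ludmila predeceased; the 1/3 allotted to Ludmila's branch passes to Ludmila's issue by representation.
The 1/3 is divided into 3 equal shares of 1/9 among Zofia, Radoslaw, Eliasz.
Zofia is living and takes 1/9.
Radoslaw is living and takes 1/9.
Eliasz predeceased; the 1/9 allotted to Eliasz's branch passes to Eliasz's issue by representation.
The 1/9 is divided into 4 equal shares of 1/36 among Nadia, Kazimierz, Tadeusz, Czeslaw.
Nadia is living and takes 1/36.
Kazimierz is living and takes 1/36.
Tadeusz is living and takes 1/36.
Czeslaw is living and takes 1/36.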